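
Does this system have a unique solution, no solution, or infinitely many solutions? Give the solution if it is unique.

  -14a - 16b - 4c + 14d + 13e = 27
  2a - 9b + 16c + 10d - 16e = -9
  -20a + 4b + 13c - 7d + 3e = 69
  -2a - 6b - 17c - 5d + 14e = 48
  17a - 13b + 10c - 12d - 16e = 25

Row-reduce the augmented matrix:
R1 ← R1 / (-14).
R2 ← R2 − 2·R1.
R3 ← R3 + 20·R1.
R4 ← R4 + 2·R1.
R5 ← R5 − 17·R1.
R2 ← R2 / (-79/7).
R1 ← R1 − 8/7·R2.
R3 ← R3 − 188/7·R2.
R4 ← R4 + 26/7·R2.
R5 ← R5 + 227/7·R2.
R3 ← R3 / (4379/79).
R1 ← R1 − 146/79·R3.
R2 ← R2 + 108/79·R3.
R4 ← R4 + 1699/79·R3.
R5 ← R5 + 3096/79·R3.
R4 ← R4 / (-45302/4379).
R1 ← R1 − 715/4379·R4.
R2 ← R2 + 4488/4379·R4.
R3 ← R3 − 123/4379·R4.
R5 ← R5 + 124277/4379·R4.
R5 ← R5 / (540701/45302).
R1 ← R1 + 34239/45302·R5.
R2 ← R2 − 6051/22651·R5.
R3 ← R3 + 20258/22651·R5.
R4 ← R4 − 5041/22651·R5.
Reading off the reduced rows gives a = -6, b = -3, c = -4, d = -4, e = -5.

a = -6, b = -3, c = -4, d = -4, e = -5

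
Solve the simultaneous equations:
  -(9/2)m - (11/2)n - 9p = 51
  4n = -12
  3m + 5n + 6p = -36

Row-reduce:
R1 ← R1 / (-9/2).
R3 ← R3 − 3·R1.
R2 ← R2 / (4).
R1 ← R1 − 11/9·R2.
R3 ← R3 − 4/3·R2.
Row 3 reduces to 0 = 2, a contradiction. The system is inconsistent.

no solution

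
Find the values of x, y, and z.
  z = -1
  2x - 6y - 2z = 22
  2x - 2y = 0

x = -5, y = -5, z = -1

Row-reduce the augmented matrix:
Swap R1 and R2.
R1 ← R1 / (2).
R3 ← R3 − 2·R1.
Swap R2 and R3.
R2 ← R2 / (4).
R1 ← R1 + 3·R2.
R1 ← R1 − 1/2·R3.
R2 ← R2 − 1/2·R3.
Reading off the reduced rows gives x = -5, y = -5, z = -1.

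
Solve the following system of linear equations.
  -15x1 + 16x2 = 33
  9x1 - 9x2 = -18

x1 = 1, x2 = 3

Row-reduce the augmented matrix:
R1 ← R1 / (-15).
R2 ← R2 − 9·R1.
R2 ← R2 / (3/5).
R1 ← R1 + 16/15·R2.
Reading off the reduced rows gives x1 = 1, x2 = 3.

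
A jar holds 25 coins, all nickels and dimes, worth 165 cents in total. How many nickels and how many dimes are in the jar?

Let n = nickels, d = dimes.
  n + d = 25
  5n + 10d = 165
From equation 1: n = 25 − d.
Substitute into equation 2 and solve: d = 8.
Then n = 17.

nickels: 17, dimes: 8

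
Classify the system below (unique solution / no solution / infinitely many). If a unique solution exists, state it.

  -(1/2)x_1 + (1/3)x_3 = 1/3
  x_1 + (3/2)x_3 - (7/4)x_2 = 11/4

infinitely many solutions

Row-reduce:
R1 ← R1 / (-1/2).
R2 ← R2 − 1·R1.
R2 ← R2 / (-7/4).
Rank is 2 with 3 unknowns, leaving x_3 free.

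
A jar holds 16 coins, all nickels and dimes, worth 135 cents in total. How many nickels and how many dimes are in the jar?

nickels: 5, dimes: 11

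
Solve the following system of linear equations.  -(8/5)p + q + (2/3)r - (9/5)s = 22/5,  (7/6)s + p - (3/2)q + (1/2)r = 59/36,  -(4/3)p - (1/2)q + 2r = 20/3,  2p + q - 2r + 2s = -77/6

Row-reduce the augmented matrix:
R1 ← R1 / (-8/5).
R2 ← R2 − 1·R1.
R3 ← R3 + 4/3·R1.
R4 ← R4 − 2·R1.
R2 ← R2 / (-7/8).
R1 ← R1 + 5/8·R2.
R3 ← R3 + 4/3·R2.
R4 ← R4 − 9/4·R2.
R3 ← R3 / (1/21).
R1 ← R1 + 15/14·R3.
R2 ← R2 + 22/21·R3.
R4 ← R4 − 25/21·R3.
R4 ← R4 / (-649/18).
R1 ← R1 − 401/12·R4.
R2 ← R2 − 284/9·R4.
R3 ← R3 − 181/6·R4.
Reading off the reduced rows gives p = 1/4, q = -2, r = 3, s = -8/3.

p = 1/4, q = -2, r = 3, s = -8/3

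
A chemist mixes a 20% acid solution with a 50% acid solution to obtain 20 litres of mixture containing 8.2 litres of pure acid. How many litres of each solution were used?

litres of solution A: 6, litres of solution B: 14

Let a = litres of solution A, b = litres of solution B.
  a + b = 20
  (1/5)a + (1/2)b = 41/5
Row-reduce the augmented matrix:
R2 ← R2 − 1/5·R1.
R2 ← R2 / (3/10).
R1 ← R1 − 1·R2.
Reading off the reduced rows gives a = 6, b = 14.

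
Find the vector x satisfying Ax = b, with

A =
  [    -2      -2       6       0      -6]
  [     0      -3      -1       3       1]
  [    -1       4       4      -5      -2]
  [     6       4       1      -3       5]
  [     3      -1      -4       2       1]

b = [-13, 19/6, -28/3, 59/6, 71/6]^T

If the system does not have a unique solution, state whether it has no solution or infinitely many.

x_1 = 2, x_2 = -2, x_3 = -5/3, x_4 = -5/3, x_5 = 1/2

Row-reduce the augmented matrix:
R1 ← R1 / (-2).
R3 ← R3 + 1·R1.
R4 ← R4 − 6·R1.
R5 ← R5 − 3·R1.
R2 ← R2 / (-3).
R1 ← R1 − 1·R2.
R3 ← R3 − 5·R2.
R4 ← R4 + 2·R2.
R5 ← R5 + 4·R2.
R3 ← R3 / (-2/3).
R1 ← R1 + 10/3·R3.
R2 ← R2 − 1/3·R3.
R4 ← R4 − 59/3·R3.
R5 ← R5 − 19/3·R3.
R4 ← R4 / (-5).
R1 ← R1 − 1·R4.
R2 ← R2 + 1·R4.
R5 ← R5 + 2·R4.
R5 ← R5 / (-10).
R1 ← R1 − 3·R5.
R2 ← R2 + 12·R5.
R3 ← R3 + 4·R5.
R4 ← R4 + 13·R5.
Reading off the reduced rows gives x_1 = 2, x_2 = -2, x_3 = -5/3, x_4 = -5/3, x_5 = 1/2.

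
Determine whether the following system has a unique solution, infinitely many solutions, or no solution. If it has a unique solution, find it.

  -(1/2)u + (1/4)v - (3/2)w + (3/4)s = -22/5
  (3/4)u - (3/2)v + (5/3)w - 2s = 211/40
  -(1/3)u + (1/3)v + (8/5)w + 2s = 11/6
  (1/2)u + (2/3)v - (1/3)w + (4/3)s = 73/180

Row-reduce the augmented matrix:
R1 ← R1 / (-1/2).
R2 ← R2 − 3/4·R1.
R3 ← R3 + 1/3·R1.
R4 ← R4 − 1/2·R1.
R2 ← R2 / (-9/8).
R1 ← R1 + 1/2·R2.
R3 ← R3 − 1/6·R2.
R4 ← R4 − 11/12·R2.
R3 ← R3 / (1018/405).
R1 ← R1 − 88/27·R3.
R2 ← R2 − 14/27·R3.
R4 ← R4 + 187/81·R3.
R4 ← R4 / (8029/3054).
R1 ← R1 + 1470/509·R4.
R2 ← R2 − 252/509·R4.
R3 ← R3 − 555/1018·R4.
Reading off the reduced rows gives u = 5/2, v = 2/5, w = 2, s = -1/3.

u = 5/2, v = 2/5, w = 2, s = -1/3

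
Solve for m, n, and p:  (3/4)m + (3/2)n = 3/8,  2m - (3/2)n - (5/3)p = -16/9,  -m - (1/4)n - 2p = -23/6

Row-reduce the augmented matrix:
R1 ← R1 / (3/4).
R2 ← R2 − 2·R1.
R3 ← R3 + 1·R1.
R2 ← R2 / (-11/2).
R1 ← R1 − 2·R2.
R3 ← R3 − 7/4·R2.
R3 ← R3 / (-167/66).
R1 ← R1 + 20/33·R3.
R2 ← R2 − 10/33·R3.
Reading off the reduced rows gives m = 1/2, n = 0, p = 5/3.

m = 1/2, n = 0, p = 5/3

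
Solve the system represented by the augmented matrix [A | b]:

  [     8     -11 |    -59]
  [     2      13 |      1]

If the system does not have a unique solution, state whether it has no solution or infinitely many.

x_1 = -6, x_2 = 1

Row-reduce the augmented matrix:
R1 ← R1 / (8).
R2 ← R2 − 2·R1.
R2 ← R2 / (63/4).
R1 ← R1 + 11/8·R2.
Reading off the reduced rows gives x_1 = -6, x_2 = 1.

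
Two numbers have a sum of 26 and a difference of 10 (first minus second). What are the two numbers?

Let x = first number, y = second number.
  x + y = 26
  x - y = 10
Row-reduce the augmented matrix:
R2 ← R2 − 1·R1.
R2 ← R2 / (-2).
R1 ← R1 − 1·R2.
Reading off the reduced rows gives x = 18, y = 8.

first number: 18, second number: 8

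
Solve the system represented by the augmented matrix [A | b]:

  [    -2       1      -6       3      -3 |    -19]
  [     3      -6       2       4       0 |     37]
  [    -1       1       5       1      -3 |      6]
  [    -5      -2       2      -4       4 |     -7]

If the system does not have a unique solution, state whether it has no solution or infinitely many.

Row-reduce:
R1 ← R1 / (-2).
R2 ← R2 − 3·R1.
R3 ← R3 + 1·R1.
R4 ← R4 + 5·R1.
R2 ← R2 / (-9/2).
R1 ← R1 + 1/2·R2.
R3 ← R3 − 1/2·R2.
R4 ← R4 + 9/2·R2.
R3 ← R3 / (65/9).
R1 ← R1 − 34/9·R3.
R2 ← R2 − 14/9·R3.
R4 ← R4 − 24·R3.
R4 ← R4 / (-1396/65).
R1 ← R1 + 174/65·R4.
R2 ← R2 + 129/65·R4.
R3 ← R3 − 4/65·R4.
Rank is 4 with 5 unknowns, leaving x_5 free.

infinitely many solutions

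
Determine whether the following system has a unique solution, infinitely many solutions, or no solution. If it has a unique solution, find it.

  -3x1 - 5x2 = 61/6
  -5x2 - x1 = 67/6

x1 = 1/2, x2 = -7/3

From equation 2: x1 = -67/6 − 5·x2.
Substitute into equation 1 and solve: x2 = -7/3.
Then x1 = 1/2.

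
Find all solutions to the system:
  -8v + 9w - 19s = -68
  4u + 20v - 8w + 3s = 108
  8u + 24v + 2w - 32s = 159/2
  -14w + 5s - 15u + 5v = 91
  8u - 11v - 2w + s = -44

no solution

Row-reduce:
Swap R1 and R2.
R1 ← R1 / (4).
R3 ← R3 − 8·R1.
R4 ← R4 + 15·R1.
R5 ← R5 − 8·R1.
R2 ← R2 / (-8).
R1 ← R1 − 5·R2.
R3 ← R3 + 16·R2.
R4 ← R4 − 80·R2.
R5 ← R5 + 51·R2.
Swap R3 and R4.
R3 ← R3 / (46).
R1 ← R1 − 29/8·R3.
R2 ← R2 + 9/8·R3.
R5 ← R5 + 347/8·R3.
Swap R4 and R5.
R4 ← R4 / (-70229/1472).
R1 ← R1 − 3779/1472·R4.
R2 ← R2 + 2759/1472·R4.
R3 ← R3 + 695/184·R4.
Row 5 reduces to 0 = -1/2, a contradiction. The system is inconsistent.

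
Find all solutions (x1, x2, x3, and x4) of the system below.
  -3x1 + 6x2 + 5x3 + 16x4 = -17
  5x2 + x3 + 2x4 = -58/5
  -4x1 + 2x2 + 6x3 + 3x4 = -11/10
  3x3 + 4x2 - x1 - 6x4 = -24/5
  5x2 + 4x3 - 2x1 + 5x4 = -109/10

Row-reduce the augmented matrix:
R1 ← R1 / (-3).
R3 ← R3 + 4·R1.
R4 ← R4 + 1·R1.
R5 ← R5 + 2·R1.
R2 ← R2 / (5).
R1 ← R1 + 2·R2.
R3 ← R3 + 6·R2.
R4 ← R4 − 2·R2.
R5 ← R5 − 1·R2.
R3 ← R3 / (8/15).
R1 ← R1 + 19/15·R3.
R2 ← R2 − 1/5·R3.
R4 ← R4 − 14/15·R3.
R5 ← R5 − 7/15·R3.
R4 ← R4 / (63/4).
R1 ← R1 + 339/8·R4.
R2 ← R2 − 51/8·R4.
R3 ← R3 + 239/8·R4.
R5 ← R5 − 63/8·R4.
R5 reduces to 0 = 0, so the extra equation is consistent.
Reading off the reduced rows gives x1 = -2, x2 = -2, x3 = -3/5, x4 = -1/2.

x1 = -2, x2 = -2, x3 = -3/5, x4 = -1/2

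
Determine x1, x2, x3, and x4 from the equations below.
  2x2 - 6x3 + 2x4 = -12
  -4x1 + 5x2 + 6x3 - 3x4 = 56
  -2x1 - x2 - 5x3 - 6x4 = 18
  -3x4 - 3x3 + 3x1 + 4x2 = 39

Row-reduce the augmented matrix:
Swap R1 and R2.
R1 ← R1 / (-4).
R3 ← R3 + 2·R1.
R4 ← R4 − 3·R1.
R2 ← R2 / (2).
R1 ← R1 + 5/4·R2.
R3 ← R3 + 7/2·R2.
R4 ← R4 − 31/4·R2.
R3 ← R3 / (-37/2).
R1 ← R1 + 21/4·R3.
R2 ← R2 + 3·R3.
R4 ← R4 − 99/4·R3.
R4 ← R4 / (-1061/74).
R1 ← R1 − 169/74·R4.
R2 ← R2 − 43/37·R4.
R3 ← R3 − 2/37·R4.
Reading off the reduced rows gives x1 = 1, x2 = 6, x3 = 2, x4 = -6.

x1 = 1, x2 = 6, x3 = 2, x4 = -6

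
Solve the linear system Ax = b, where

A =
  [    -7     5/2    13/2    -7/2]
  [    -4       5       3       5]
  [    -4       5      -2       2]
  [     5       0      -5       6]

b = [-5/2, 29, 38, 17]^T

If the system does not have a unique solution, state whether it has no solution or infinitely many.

infinitely many solutions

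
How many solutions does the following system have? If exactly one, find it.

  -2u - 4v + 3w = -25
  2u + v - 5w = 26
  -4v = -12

Row-reduce the augmented matrix:
R1 ← R1 / (-2).
R2 ← R2 − 2·R1.
R2 ← R2 / (-3).
R1 ← R1 − 2·R2.
R3 ← R3 + 4·R2.
R3 ← R3 / (8/3).
R1 ← R1 + 17/6·R3.
R2 ← R2 − 2/3·R3.
Reading off the reduced rows gives u = -1, v = 3, w = -5.

u = -1, v = 3, w = -5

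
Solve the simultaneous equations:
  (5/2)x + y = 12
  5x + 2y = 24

infinitely many solutions

Row-reduce:
R1 ← R1 / (5/2).
R2 ← R2 − 5·R1.
Rank is 1 with 2 unknowns, leaving y free.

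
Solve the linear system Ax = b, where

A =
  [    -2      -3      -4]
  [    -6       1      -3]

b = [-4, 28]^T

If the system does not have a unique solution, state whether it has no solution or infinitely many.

Row-reduce:
R1 ← R1 / (-2).
R2 ← R2 + 6·R1.
R2 ← R2 / (10).
R1 ← R1 − 3/2·R2.
Rank is 2 with 3 unknowns, leaving x_3 free.

infinitely many solutions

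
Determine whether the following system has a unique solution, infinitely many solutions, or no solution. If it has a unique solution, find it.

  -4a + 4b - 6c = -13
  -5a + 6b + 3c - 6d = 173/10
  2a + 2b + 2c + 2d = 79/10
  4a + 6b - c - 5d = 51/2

Row-reduce the augmented matrix:
R1 ← R1 / (-4).
R2 ← R2 + 5·R1.
R3 ← R3 − 2·R1.
R4 ← R4 − 4·R1.
R1 ← R1 + 1·R2.
R3 ← R3 − 4·R2.
R4 ← R4 − 10·R2.
R3 ← R3 / (-43).
R1 ← R1 − 12·R3.
R2 ← R2 − 21/2·R3.
R4 ← R4 + 112·R3.
R4 ← R4 / (-547/43).
R1 ← R1 − 54/43·R4.
R2 ← R2 − 15/43·R4.
R3 ← R3 + 26/43·R4.
Reading off the reduced rows gives a = 2, b = 7/4, c = 2, d = -9/5.

a = 2, b = 7/4, c = 2, d = -9/5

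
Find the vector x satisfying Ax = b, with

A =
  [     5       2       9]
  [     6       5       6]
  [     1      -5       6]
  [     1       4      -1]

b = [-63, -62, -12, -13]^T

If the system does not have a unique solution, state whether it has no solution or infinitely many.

x_1 = -2, x_2 = -4, x_3 = -5

Row-reduce the augmented matrix:
R1 ← R1 / (5).
R2 ← R2 − 6·R1.
R3 ← R3 − 1·R1.
R4 ← R4 − 1·R1.
R2 ← R2 / (13/5).
R1 ← R1 − 2/5·R2.
R3 ← R3 + 27/5·R2.
R4 ← R4 − 18/5·R2.
R3 ← R3 / (-75/13).
R1 ← R1 − 33/13·R3.
R2 ← R2 + 24/13·R3.
R4 ← R4 − 50/13·R3.
R4 reduces to 0 = 0, so the extra equation is consistent.
Reading off the reduced rows gives x_1 = -2, x_2 = -4, x_3 = -5.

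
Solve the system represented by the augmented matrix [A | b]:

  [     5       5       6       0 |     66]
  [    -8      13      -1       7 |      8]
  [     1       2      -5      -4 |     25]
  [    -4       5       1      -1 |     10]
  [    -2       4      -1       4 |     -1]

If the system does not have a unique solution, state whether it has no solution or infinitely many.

x_1 = 6, x_2 = 6, x_3 = 1, x_4 = -3

Row-reduce the augmented matrix:
R1 ← R1 / (5).
R2 ← R2 + 8·R1.
R3 ← R3 − 1·R1.
R4 ← R4 + 4·R1.
R5 ← R5 + 2·R1.
R2 ← R2 / (21).
R1 ← R1 − 1·R2.
R3 ← R3 − 1·R2.
R4 ← R4 − 9·R2.
R5 ← R5 − 6·R2.
R3 ← R3 / (-694/105).
R1 ← R1 − 83/105·R3.
R2 ← R2 − 43/105·R3.
R4 ← R4 − 74/35·R3.
R5 ← R5 + 37/35·R3.
R4 ← R4 / (-1869/347).
R1 ← R1 + 591/694·R4.
R2 ← R2 − 45/694·R4.
R3 ← R3 − 455/694·R4.
R5 ← R5 − 1869/694·R4.
R5 reduces to 0 = 0, so the extra equation is consistent.
Reading off the reduced rows gives x_1 = 6, x_2 = 6, x_3 = 1, x_4 = -3.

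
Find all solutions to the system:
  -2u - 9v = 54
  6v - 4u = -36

Row-reduce the augmented matrix:
R1 ← R1 / (-2).
R2 ← R2 + 4·R1.
R2 ← R2 / (24).
R1 ← R1 − 9/2·R2.
Reading off the reduced rows gives u = 0, v = -6.

u = 0, v = -6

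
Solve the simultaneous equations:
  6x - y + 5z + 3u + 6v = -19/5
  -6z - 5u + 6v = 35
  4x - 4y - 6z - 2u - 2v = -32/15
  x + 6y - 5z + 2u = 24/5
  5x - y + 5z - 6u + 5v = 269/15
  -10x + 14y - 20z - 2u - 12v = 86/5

x = -1, y = 1, z = -1, u = -13/5, v = 8/3

Row-reduce the augmented matrix:
R1 ← R1 / (6).
R3 ← R3 − 4·R1.
R4 ← R4 − 1·R1.
R5 ← R5 − 5·R1.
R6 ← R6 + 10·R1.
Swap R2 and R3.
R2 ← R2 / (-10/3).
R1 ← R1 + 1/6·R2.
R4 ← R4 − 37/6·R2.
R5 ← R5 + 1/6·R2.
R6 ← R6 − 37/3·R2.
R3 ← R3 / (-6).
R1 ← R1 − 13/10·R3.
R2 ← R2 − 14/5·R3.
R4 ← R4 + 231/10·R3.
R5 ← R5 − 13/10·R3.
R6 ← R6 + 231/5·R3.
R4 ← R4 / (267/20).
R1 ← R1 + 23/60·R4.
R2 ← R2 + 17/15·R4.
R3 ← R3 − 5/6·R4.
R5 ← R5 + 563/60·R4.
R6 ← R6 − 267/10·R4.
R5 ← R5 / (-18536/801).
R1 ← R1 − 1273/801·R5.
R2 ← R2 − 1291/801·R5.
R3 ← R3 − 959/801·R5.
R4 ← R4 + 704/267·R5.
R6 reduces to 0 = 0, so the extra equation is consistent.
Reading off the reduced rows gives x = -1, y = 1, z = -1, u = -13/5, v = 8/3.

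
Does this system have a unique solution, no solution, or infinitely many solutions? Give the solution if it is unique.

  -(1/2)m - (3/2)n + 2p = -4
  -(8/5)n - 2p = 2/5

infinitely many solutions

Row-reduce:
R1 ← R1 / (-1/2).
R2 ← R2 / (-8/5).
R1 ← R1 − 3·R2.
Rank is 2 with 3 unknowns, leaving p free.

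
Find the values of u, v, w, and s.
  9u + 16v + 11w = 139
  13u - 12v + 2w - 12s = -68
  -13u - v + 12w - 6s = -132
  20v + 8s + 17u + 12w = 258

Row-reduce the augmented matrix:
R1 ← R1 / (9).
R2 ← R2 − 13·R1.
R3 ← R3 + 13·R1.
R4 ← R4 − 17·R1.
R2 ← R2 / (-316/9).
R1 ← R1 − 16/9·R2.
R3 ← R3 − 199/9·R2.
R4 ← R4 + 92/9·R2.
R3 ← R3 / (6049/316).
R1 ← R1 − 41/79·R3.
R2 ← R2 − 125/316·R3.
R4 ← R4 + 374/79·R3.
R4 ← R4 / (49244/6049).
R1 ← R1 + 1452/6049·R4.
R2 ← R2 − 3762/6049·R4.
R3 ← R3 + 4284/6049·R4.
Reading off the reduced rows gives u = 6, v = 6, w = -1, s = 6.

u = 6, v = 6, w = -1, s = 6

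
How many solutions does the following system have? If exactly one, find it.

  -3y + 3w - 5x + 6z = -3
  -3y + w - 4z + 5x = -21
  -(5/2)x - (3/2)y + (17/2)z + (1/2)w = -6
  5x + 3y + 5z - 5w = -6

Row-reduce:
R1 ← R1 / (-5).
R2 ← R2 − 5·R1.
R3 ← R3 + 5/2·R1.
R4 ← R4 − 5·R1.
R2 ← R2 / (-6).
R1 ← R1 − 3/5·R2.
R3 ← R3 / (11/2).
R1 ← R1 + 1·R3.
R2 ← R2 + 1/3·R3.
R4 ← R4 − 11·R3.
Rank is 3 with 4 unknowns, leaving w free.

infinitely many solutions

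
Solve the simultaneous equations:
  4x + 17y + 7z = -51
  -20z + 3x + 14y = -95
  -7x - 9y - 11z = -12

x = 5, y = -5, z = 2

Row-reduce the augmented matrix:
R1 ← R1 / (4).
R2 ← R2 − 3·R1.
R3 ← R3 + 7·R1.
R2 ← R2 / (5/4).
R1 ← R1 − 17/4·R2.
R3 ← R3 − 83/4·R2.
R3 ← R3 / (2102/5).
R1 ← R1 − 438/5·R3.
R2 ← R2 + 101/5·R3.
Reading off the reduced rows gives x = 5, y = -5, z = 2.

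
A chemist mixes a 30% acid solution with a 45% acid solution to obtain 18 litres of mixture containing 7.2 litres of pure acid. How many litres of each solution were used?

Let a = litres of solution A, b = litres of solution B.
  b + a = 18
  (3/10)a + (9/20)b = 36/5
Row-reduce the augmented matrix:
R2 ← R2 − 3/10·R1.
R2 ← R2 / (3/20).
R1 ← R1 − 1·R2.
Reading off the reduced rows gives a = 6, b = 12.

litres of solution A: 6, litres of solution B: 12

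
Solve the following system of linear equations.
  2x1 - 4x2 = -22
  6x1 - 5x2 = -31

Row-reduce the augmented matrix:
R1 ← R1 / (2).
R2 ← R2 − 6·R1.
R2 ← R2 / (7).
R1 ← R1 + 2·R2.
Reading off the reduced rows gives x1 = -1, x2 = 5.

x1 = -1, x2 = 5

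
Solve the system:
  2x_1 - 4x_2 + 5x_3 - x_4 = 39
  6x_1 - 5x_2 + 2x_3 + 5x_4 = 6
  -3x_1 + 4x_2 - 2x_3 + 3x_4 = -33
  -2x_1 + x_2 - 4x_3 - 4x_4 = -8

Row-reduce the augmented matrix:
R1 ← R1 / (2).
R2 ← R2 − 6·R1.
R3 ← R3 + 3·R1.
R4 ← R4 + 2·R1.
R2 ← R2 / (7).
R1 ← R1 + 2·R2.
R3 ← R3 + 2·R2.
R4 ← R4 + 3·R2.
R3 ← R3 / (25/14).
R1 ← R1 + 17/14·R3.
R2 ← R2 + 13/7·R3.
R4 ← R4 + 32/7·R3.
R4 ← R4 / (203/25).
R1 ← R1 − 109/25·R4.
R2 ← R2 − 127/25·R4.
R3 ← R3 − 53/25·R4.
Reading off the reduced rows gives x_1 = 1, x_2 = -2, x_3 = 5, x_4 = -4.

x_1 = 1, x_2 = -2, x_3 = 5, x_4 = -4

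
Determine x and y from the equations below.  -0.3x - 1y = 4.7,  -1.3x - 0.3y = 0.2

Row-reduce the augmented matrix:
R1 ← R1 / (-3/10).
R2 ← R2 + 13/10·R1.
R2 ← R2 / (121/30).
R1 ← R1 − 10/3·R2.
Reading off the reduced rows gives x = 1, y = -5.

x = 1, y = -5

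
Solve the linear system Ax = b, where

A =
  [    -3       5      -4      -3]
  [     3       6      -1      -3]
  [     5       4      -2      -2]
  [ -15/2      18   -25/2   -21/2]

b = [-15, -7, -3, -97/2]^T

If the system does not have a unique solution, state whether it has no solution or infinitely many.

Row-reduce:
R1 ← R1 / (-3).
R2 ← R2 − 3·R1.
R3 ← R3 − 5·R1.
R4 ← R4 + 15/2·R1.
R2 ← R2 / (11).
R1 ← R1 + 5/3·R2.
R3 ← R3 − 37/3·R2.
R4 ← R4 − 11/2·R2.
R3 ← R3 / (-101/33).
R1 ← R1 − 19/33·R3.
R2 ← R2 + 5/11·R3.
Rank is 3 with 4 unknowns, leaving x_4 free.

infinitely many solutions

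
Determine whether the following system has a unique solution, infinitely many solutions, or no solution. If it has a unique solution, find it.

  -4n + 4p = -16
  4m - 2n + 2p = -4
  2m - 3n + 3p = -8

Row-reduce:
Swap R1 and R2.
R1 ← R1 / (4).
R3 ← R3 − 2·R1.
R2 ← R2 / (-4).
R1 ← R1 + 1/2·R2.
R3 ← R3 + 2·R2.
Row 3 reduces to 0 = 2, a contradiction. The system is inconsistent.

no solution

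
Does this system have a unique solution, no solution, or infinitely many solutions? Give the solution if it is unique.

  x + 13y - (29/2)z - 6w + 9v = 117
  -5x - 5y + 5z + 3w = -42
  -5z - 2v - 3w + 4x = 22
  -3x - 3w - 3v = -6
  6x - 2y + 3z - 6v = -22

infinitely many solutions

Row-reduce:
R2 ← R2 + 5·R1.
R3 ← R3 − 4·R1.
R4 ← R4 + 3·R1.
R5 ← R5 − 6·R1.
R2 ← R2 / (60).
R1 ← R1 − 13·R2.
R3 ← R3 + 52·R2.
R4 ← R4 − 39·R2.
R5 ← R5 + 80·R2.
R3 ← R3 / (-11/2).
R1 ← R1 − 1/8·R3.
R2 ← R2 + 9/8·R3.
R4 ← R4 − 3/8·R3.
R4 ← R4 / (-159/44).
R1 ← R1 + 9/44·R4.
R2 ← R2 − 9/220·R4.
R3 ← R3 − 24/55·R4.
Rank is 4 with 5 unknowns, leaving v free.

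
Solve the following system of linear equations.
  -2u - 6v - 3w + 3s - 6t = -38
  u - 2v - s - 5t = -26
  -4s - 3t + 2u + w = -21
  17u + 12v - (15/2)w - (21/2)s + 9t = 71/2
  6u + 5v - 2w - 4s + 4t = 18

Row-reduce:
R1 ← R1 / (-2).
R2 ← R2 − 1·R1.
R3 ← R3 − 2·R1.
R4 ← R4 − 17·R1.
R5 ← R5 − 6·R1.
R2 ← R2 / (-5).
R1 ← R1 − 3·R2.
R3 ← R3 + 6·R2.
R4 ← R4 + 39·R2.
R5 ← R5 + 13·R2.
R3 ← R3 / (-1/5).
R1 ← R1 − 3/5·R3.
R2 ← R2 − 3/10·R3.
R4 ← R4 + 213/10·R3.
R5 ← R5 + 71/10·R3.
R4 ← R4 / (363/2).
R1 ← R1 + 6·R4.
R2 ← R2 + 5/2·R4.
R3 ← R3 − 8·R4.
R5 ← R5 − 121/2·R4.
Row 5 reduces to 0 = -1/6, a contradiction. The system is inconsistent.

no solution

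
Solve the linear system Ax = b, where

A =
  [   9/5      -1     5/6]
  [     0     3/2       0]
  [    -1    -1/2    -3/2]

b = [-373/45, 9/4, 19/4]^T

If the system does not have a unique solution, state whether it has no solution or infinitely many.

Row-reduce the augmented matrix:
R1 ← R1 / (9/5).
R3 ← R3 + 1·R1.
R2 ← R2 / (3/2).
R1 ← R1 + 5/9·R2.
R3 ← R3 + 19/18·R2.
R3 ← R3 / (-28/27).
R1 ← R1 − 25/54·R3.
Reading off the reduced rows gives x_1 = -3, x_2 = 3/2, x_3 = -5/3.

x_1 = -3, x_2 = 3/2, x_3 = -5/3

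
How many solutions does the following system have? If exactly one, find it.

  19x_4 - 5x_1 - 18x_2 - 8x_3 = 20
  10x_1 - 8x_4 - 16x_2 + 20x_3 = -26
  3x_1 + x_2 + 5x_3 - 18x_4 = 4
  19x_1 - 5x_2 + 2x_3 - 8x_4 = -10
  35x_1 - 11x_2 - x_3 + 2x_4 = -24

x_1 = -1, x_2 = -1, x_3 = -2, x_4 = -1

Row-reduce the augmented matrix:
R1 ← R1 / (-5).
R2 ← R2 − 10·R1.
R3 ← R3 − 3·R1.
R4 ← R4 − 19·R1.
R5 ← R5 − 35·R1.
R2 ← R2 / (-52).
R1 ← R1 − 18/5·R2.
R3 ← R3 + 49/5·R2.
R4 ← R4 + 367/5·R2.
R5 ← R5 + 137·R2.
R3 ← R3 / (-36/65).
R1 ← R1 − 122/65·R3.
R2 ← R2 + 1/13·R3.
R4 ← R4 + 2213/65·R3.
R5 ← R5 + 878/13·R3.
R4 ← R4 / (6201/8).
R1 ← R1 + 173/4·R4.
R2 ← R2 − 9/8·R4.
R3 ← R3 − 177/8·R4.
R5 ← R5 − 6201/4·R4.
R5 reduces to 0 = 0, so the extra equation is consistent.
Reading off the reduced rows gives x_1 = -1, x_2 = -1, x_3 = -2, x_4 = -1.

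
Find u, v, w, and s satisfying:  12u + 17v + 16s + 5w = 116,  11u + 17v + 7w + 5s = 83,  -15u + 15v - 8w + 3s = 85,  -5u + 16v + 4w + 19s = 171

Row-reduce the augmented matrix:
R1 ← R1 / (12).
R2 ← R2 − 11·R1.
R3 ← R3 + 15·R1.
R4 ← R4 + 5·R1.
R2 ← R2 / (17/12).
R1 ← R1 − 17/12·R2.
R3 ← R3 − 145/4·R2.
R4 ← R4 − 277/12·R2.
R3 ← R3 / (-1081/17).
R1 ← R1 + 2·R3.
R2 ← R2 − 29/17·R3.
R4 ← R4 + 566/17·R3.
R4 ← R4 / (44994/1081).
R1 ← R1 − 2699/1081·R4.
R2 ← R2 − 464/1081·R4.
R3 ← R3 + 4596/1081·R4.
Reading off the reduced rows gives u = -3, v = 4, w = 4, s = 4.

u = -3, v = 4, w = 4, s = 4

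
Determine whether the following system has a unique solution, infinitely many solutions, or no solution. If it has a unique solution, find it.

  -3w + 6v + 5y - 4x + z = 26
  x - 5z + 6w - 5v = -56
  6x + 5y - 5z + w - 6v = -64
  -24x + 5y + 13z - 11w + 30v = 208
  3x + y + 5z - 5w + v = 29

no solution

Row-reduce:
R1 ← R1 / (-4).
R2 ← R2 − 1·R1.
R3 ← R3 − 6·R1.
R4 ← R4 + 24·R1.
R5 ← R5 − 3·R1.
R2 ← R2 / (5/4).
R1 ← R1 + 5/4·R2.
R3 ← R3 − 25/2·R2.
R4 ← R4 + 25·R2.
R5 ← R5 − 19/4·R2.
R3 ← R3 / (44).
R1 ← R1 + 5·R3.
R2 ← R2 + 19/5·R3.
R4 ← R4 + 88·R3.
R5 ← R5 − 119/5·R3.
Swap R4 and R5.
R4 ← R4 / (34/11).
R1 ← R1 + 4/11·R4.
R2 ← R2 + 7/11·R4.
R3 ← R3 + 14/11·R4.
Row 5 reduces to 0 = 2, a contradiction. The system is inconsistent.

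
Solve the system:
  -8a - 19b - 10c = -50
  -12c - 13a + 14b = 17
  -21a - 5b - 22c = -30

no solution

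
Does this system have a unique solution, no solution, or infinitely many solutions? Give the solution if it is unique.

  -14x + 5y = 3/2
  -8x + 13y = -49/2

x = -1, y = -5/2

Row-reduce the augmented matrix:
R1 ← R1 / (-14).
R2 ← R2 + 8·R1.
R2 ← R2 / (71/7).
R1 ← R1 + 5/14·R2.
Reading off the reduced rows gives x = -1, y = -5/2.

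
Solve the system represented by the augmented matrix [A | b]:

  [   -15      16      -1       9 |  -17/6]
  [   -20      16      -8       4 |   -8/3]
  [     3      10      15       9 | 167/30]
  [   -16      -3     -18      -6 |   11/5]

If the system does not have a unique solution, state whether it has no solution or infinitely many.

x_1 = -11/5, x_2 = -4/3, x_3 = 5/2, x_4 = -4/3

Row-reduce the augmented matrix:
R1 ← R1 / (-15).
R2 ← R2 + 20·R1.
R3 ← R3 − 3·R1.
R4 ← R4 + 16·R1.
R2 ← R2 / (-16/3).
R1 ← R1 + 16/15·R2.
R3 ← R3 − 66/5·R2.
R4 ← R4 + 301/15·R2.
R3 ← R3 / (-17/10).
R1 ← R1 − 7/5·R3.
R2 ← R2 − 5/4·R3.
R4 ← R4 − 163/20·R3.
R4 ← R4 / (-487/17).
R1 ← R1 + 109/17·R4.
R2 ← R2 + 87/17·R4.
R3 ← R3 − 90/17·R4.
Reading off the reduced rows gives x_1 = -11/5, x_2 = -4/3, x_3 = 5/2, x_4 = -4/3.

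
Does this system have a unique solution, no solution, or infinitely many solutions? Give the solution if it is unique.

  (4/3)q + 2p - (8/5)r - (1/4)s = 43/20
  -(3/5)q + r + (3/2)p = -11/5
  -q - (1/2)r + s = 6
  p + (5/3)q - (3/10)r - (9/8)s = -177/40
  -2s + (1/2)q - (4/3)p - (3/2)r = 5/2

Row-reduce:
R1 ← R1 / (2).
R2 ← R2 − 3/2·R1.
R4 ← R4 − 1·R1.
R5 ← R5 + 4/3·R1.
R2 ← R2 / (-8/5).
R1 ← R1 − 2/3·R2.
R3 ← R3 + 1·R2.
R4 ← R4 − 1·R2.
R5 ← R5 − 25/18·R2.
R3 ← R3 / (-15/8).
R1 ← R1 − 7/60·R3.
R2 ← R2 + 11/8·R3.
R4 ← R4 − 15/8·R3.
R5 ← R5 + 473/720·R3.
Swap R4 and R5.
R4 ← R4 / (-99931/43200).
R1 ← R1 − 29/3600·R4.
R2 ← R2 + 367/480·R4.
R3 ← R3 + 113/240·R4.
Row 5 reduces to 0 = 1/2, a contradiction. The system is inconsistent.

no solution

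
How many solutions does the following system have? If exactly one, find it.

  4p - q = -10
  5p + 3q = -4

Row-reduce the augmented matrix:
R1 ← R1 / (4).
R2 ← R2 − 5·R1.
R2 ← R2 / (17/4).
R1 ← R1 + 1/4·R2.
Reading off the reduced rows gives p = -2, q = 2.

p = -2, q = 2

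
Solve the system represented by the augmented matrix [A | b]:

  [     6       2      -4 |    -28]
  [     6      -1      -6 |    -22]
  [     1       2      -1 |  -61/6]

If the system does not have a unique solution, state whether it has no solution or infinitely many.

x_1 = -8/3, x_2 = -3, x_3 = 3/2

Row-reduce the augmented matrix:
R1 ← R1 / (6).
R2 ← R2 − 6·R1.
R3 ← R3 − 1·R1.
R2 ← R2 / (-3).
R1 ← R1 − 1/3·R2.
R3 ← R3 − 5/3·R2.
R3 ← R3 / (-13/9).
R1 ← R1 + 8/9·R3.
R2 ← R2 − 2/3·R3.
Reading off the reduced rows gives x_1 = -8/3, x_2 = -3, x_3 = 3/2.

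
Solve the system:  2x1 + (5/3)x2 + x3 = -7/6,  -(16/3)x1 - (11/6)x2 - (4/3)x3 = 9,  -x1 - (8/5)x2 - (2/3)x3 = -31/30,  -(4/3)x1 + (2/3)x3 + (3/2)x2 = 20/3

Row-reduce the augmented matrix:
R1 ← R1 / (2).
R2 ← R2 + 16/3·R1.
R3 ← R3 + 1·R1.
R4 ← R4 + 4/3·R1.
R2 ← R2 / (47/18).
R1 ← R1 − 5/6·R2.
R3 ← R3 + 23/30·R2.
R4 ← R4 − 47/18·R2.
R3 ← R3 / (317/1410).
R1 ← R1 − 7/94·R3.
R2 ← R2 − 24/47·R3.
R4 reduces to 0 = 0, so the extra equation is consistent.
Reading off the reduced rows gives x1 = -5/2, x2 = 2, x3 = 1/2.

x1 = -5/2, x2 = 2, x3 = 1/2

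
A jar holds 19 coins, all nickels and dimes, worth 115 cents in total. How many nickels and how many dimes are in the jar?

Let n = nickels, d = dimes.
  n + d = 19
  5n + 10d = 115
From equation 1: n = 19 − d.
Substitute into equation 2 and solve: d = 4.
Then n = 15.

nickels: 15, dimes: 4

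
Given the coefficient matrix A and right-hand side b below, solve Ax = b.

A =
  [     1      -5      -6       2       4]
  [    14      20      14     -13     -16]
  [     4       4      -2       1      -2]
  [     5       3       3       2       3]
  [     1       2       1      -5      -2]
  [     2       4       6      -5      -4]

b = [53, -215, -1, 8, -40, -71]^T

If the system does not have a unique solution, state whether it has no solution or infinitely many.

x_1 = -1, x_2 = 0, x_3 = -4, x_4 = 5, x_5 = 5

Row-reduce the augmented matrix:
R2 ← R2 − 14·R1.
R3 ← R3 − 4·R1.
R4 ← R4 − 5·R1.
R5 ← R5 − 1·R1.
R6 ← R6 − 2·R1.
R2 ← R2 / (90).
R1 ← R1 + 5·R2.
R3 ← R3 − 24·R2.
R4 ← R4 − 28·R2.
R5 ← R5 − 7·R2.
R6 ← R6 − 14·R2.
R3 ← R3 / (-62/15).
R1 ← R1 + 5/9·R3.
R2 ← R2 − 49/45·R3.
R4 ← R4 − 113/45·R3.
R5 ← R5 + 28/45·R3.
R6 ← R6 − 124/45·R3.
R4 ← R4 / (443/62).
R1 ← R1 + 25/31·R4.
R2 ← R2 − 18/31·R4.
R3 ← R3 + 59/62·R4.
R5 ← R5 + 273/62·R4.
R5 ← R5 / (1416/443).
R1 ← R1 − 235/443·R5.
R2 ← R2 + 435/443·R5.
R3 ← R3 − 233/443·R5.
R4 ← R4 − 380/443·R5.
R6 reduces to 0 = 0, so the extra equation is consistent.
Reading off the reduced rows gives x_1 = -1, x_2 = 0, x_3 = -4, x_4 = 5, x_5 = 5.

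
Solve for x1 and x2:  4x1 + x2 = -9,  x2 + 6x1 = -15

x1 = -3, x2 = 3

Row-reduce the augmented matrix:
R1 ← R1 / (4).
R2 ← R2 − 6·R1.
R2 ← R2 / (-1/2).
R1 ← R1 − 1/4·R2.
Reading off the reduced rows gives x1 = -3, x2 = 3.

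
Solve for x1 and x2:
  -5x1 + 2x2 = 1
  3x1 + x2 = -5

x1 = -1, x2 = -2

Row-reduce the augmented matrix:
R1 ← R1 / (-5).
R2 ← R2 − 3·R1.
R2 ← R2 / (11/5).
R1 ← R1 + 2/5·R2.
Reading off the reduced rows gives x1 = -1, x2 = -2.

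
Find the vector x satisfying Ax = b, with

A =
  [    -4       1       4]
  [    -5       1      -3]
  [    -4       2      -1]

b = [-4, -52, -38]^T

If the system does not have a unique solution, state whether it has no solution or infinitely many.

x_1 = 6, x_2 = -4, x_3 = 6

Row-reduce the augmented matrix:
R1 ← R1 / (-4).
R2 ← R2 + 5·R1.
R3 ← R3 + 4·R1.
R2 ← R2 / (-1/4).
R1 ← R1 + 1/4·R2.
R3 ← R3 − 1·R2.
R3 ← R3 / (-37).
R1 ← R1 − 7·R3.
R2 ← R2 − 32·R3.
Reading off the reduced rows gives x_1 = 6, x_2 = -4, x_3 = 6.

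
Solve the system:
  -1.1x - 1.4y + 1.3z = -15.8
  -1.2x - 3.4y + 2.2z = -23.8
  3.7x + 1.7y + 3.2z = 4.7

x = 6, y = 1, z = -6

Row-reduce the augmented matrix:
R1 ← R1 / (-11/10).
R2 ← R2 + 6/5·R1.
R3 ← R3 − 37/10·R1.
R2 ← R2 / (-103/55).
R1 ← R1 − 14/11·R2.
R3 ← R3 + 331/110·R2.
R3 ← R3 / (3253/515).
R1 ← R1 + 67/103·R3.
R2 ← R2 + 43/103·R3.
Reading off the reduced rows gives x = 6, y = 1, z = -6.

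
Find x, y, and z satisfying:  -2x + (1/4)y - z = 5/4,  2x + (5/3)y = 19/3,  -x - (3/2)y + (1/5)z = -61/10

x = -1, y = 5, z = 2

Row-reduce the augmented matrix:
R1 ← R1 / (-2).
R2 ← R2 − 2·R1.
R3 ← R3 + 1·R1.
R2 ← R2 / (23/12).
R1 ← R1 + 1/8·R2.
R3 ← R3 + 13/8·R2.
R3 ← R3 / (-17/115).
R1 ← R1 − 10/23·R3.
R2 ← R2 + 12/23·R3.
Reading off the reduced rows gives x = -1, y = 5, z = 2.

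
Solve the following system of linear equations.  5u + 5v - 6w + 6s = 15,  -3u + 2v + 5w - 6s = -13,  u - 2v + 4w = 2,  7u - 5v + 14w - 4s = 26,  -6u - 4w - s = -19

no solution

Row-reduce:
R1 ← R1 / (5).
R2 ← R2 + 3·R1.
R3 ← R3 − 1·R1.
R4 ← R4 − 7·R1.
R5 ← R5 + 6·R1.
R2 ← R2 / (5).
R1 ← R1 − 1·R2.
R3 ← R3 + 3·R2.
R4 ← R4 + 12·R2.
R5 ← R5 − 6·R2.
R3 ← R3 / (151/25).
R1 ← R1 + 37/25·R3.
R2 ← R2 − 7/25·R3.
R4 ← R4 − 644/25·R3.
R5 ← R5 + 322/25·R3.
R4 ← R4 / (-1042/151).
R1 ← R1 − 156/151·R4.
R2 ← R2 + 54/151·R4.
R3 ← R3 + 66/151·R4.
R5 ← R5 − 521/151·R4.
Row 5 reduces to 0 = 3/2, a contradiction. The system is inconsistent.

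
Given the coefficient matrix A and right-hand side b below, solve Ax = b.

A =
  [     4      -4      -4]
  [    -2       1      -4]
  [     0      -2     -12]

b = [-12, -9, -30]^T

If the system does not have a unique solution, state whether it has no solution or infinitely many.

Row-reduce:
R1 ← R1 / (4).
R2 ← R2 + 2·R1.
R2 ← R2 / (-1).
R1 ← R1 + 1·R2.
R3 ← R3 + 2·R2.
Rank is 2 with 3 unknowns, leaving x_3 free.

infinitely many solutions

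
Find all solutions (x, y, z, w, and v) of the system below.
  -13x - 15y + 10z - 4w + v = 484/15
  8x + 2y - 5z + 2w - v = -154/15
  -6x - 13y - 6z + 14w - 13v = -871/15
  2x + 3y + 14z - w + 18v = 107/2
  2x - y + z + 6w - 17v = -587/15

Row-reduce the augmented matrix:
R1 ← R1 / (-13).
R2 ← R2 − 8·R1.
R3 ← R3 + 6·R1.
R4 ← R4 − 2·R1.
R5 ← R5 − 2·R1.
R2 ← R2 / (-94/13).
R1 ← R1 − 15/13·R2.
R3 ← R3 + 79/13·R2.
R4 ← R4 − 9/13·R2.
R5 ← R5 + 43/13·R2.
R3 ← R3 / (-1089/94).
R1 ← R1 + 55/94·R3.
R2 ← R2 + 15/94·R3.
R4 ← R4 − 1471/94·R3.
R5 ← R5 − 189/94·R3.
R4 ← R4 / (22073/1089).
R1 ← R1 + 58/99·R4.
R2 ← R2 + 58/363·R4.
R3 ← R3 + 1526/1089·R4.
R5 ← R5 − 1018/121·R4.
R5 ← R5 / (-421683/22073).
R1 ← R1 − 11830/22073·R5.
R2 ← R2 − 5233/22073·R5.
R3 ← R3 − 25597/22073·R5.
R4 ← R4 − 403/22073·R5.
Reading off the reduced rows gives x = 4/5, y = -1, z = 8/5, w = -5/2, v = 5/3.

x = 4/5, y = -1, z = 8/5, w = -5/2, v = 5/3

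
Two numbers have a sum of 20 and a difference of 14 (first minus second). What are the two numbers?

first number: 17, second number: 3

Let x = first number, y = second number.
  x + y = 20
  x - y = 14
Row-reduce the augmented matrix:
R2 ← R2 − 1·R1.
R2 ← R2 / (-2).
R1 ← R1 − 1·R2.
Reading off the reduced rows gives x = 17, y = 3.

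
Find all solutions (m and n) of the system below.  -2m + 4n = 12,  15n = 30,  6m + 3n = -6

Row-reduce the augmented matrix:
R1 ← R1 / (-2).
R3 ← R3 − 6·R1.
R2 ← R2 / (15).
R1 ← R1 + 2·R2.
R3 ← R3 − 15·R2.
R3 reduces to 0 = 0, so the extra equation is consistent.
Reading off the reduced rows gives m = -2, n = 2.

m = -2, n = 2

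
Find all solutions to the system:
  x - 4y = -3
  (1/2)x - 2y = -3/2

Row-reduce:
R2 ← R2 − 1/2·R1.
Rank is 1 with 2 unknowns, leaving y free.

infinitely many solutions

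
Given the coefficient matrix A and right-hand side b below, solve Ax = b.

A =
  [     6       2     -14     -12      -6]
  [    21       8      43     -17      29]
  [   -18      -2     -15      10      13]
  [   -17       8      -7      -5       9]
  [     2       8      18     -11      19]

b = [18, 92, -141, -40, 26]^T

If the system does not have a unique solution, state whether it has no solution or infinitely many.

infinitely many solutions

Row-reduce:
R1 ← R1 / (6).
R2 ← R2 − 21·R1.
R3 ← R3 + 18·R1.
R4 ← R4 + 17·R1.
R5 ← R5 − 2·R1.
R1 ← R1 − 1/3·R2.
R3 ← R3 − 4·R2.
R4 ← R4 − 41/3·R2.
R5 ← R5 − 22/3·R2.
R3 ← R3 / (-425).
R1 ← R1 + 33·R3.
R2 ← R2 − 92·R3.
R4 ← R4 + 1304·R3.
R5 ← R5 + 652·R3.
R4 ← R4 / (7562/1275).
R1 ← R1 + 701/1275·R4.
R2 ← R2 + 967/425·R4.
R3 ← R3 − 126/425·R4.
R5 ← R5 − 3781/1275·R4.
Rank is 4 with 5 unknowns, leaving x_5 free.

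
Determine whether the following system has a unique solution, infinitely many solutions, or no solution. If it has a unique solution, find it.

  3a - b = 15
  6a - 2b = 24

no solution

Row-reduce:
R1 ← R1 / (3).
R2 ← R2 − 6·R1.
Row 2 reduces to 0 = -6, a contradiction. The system is inconsistent.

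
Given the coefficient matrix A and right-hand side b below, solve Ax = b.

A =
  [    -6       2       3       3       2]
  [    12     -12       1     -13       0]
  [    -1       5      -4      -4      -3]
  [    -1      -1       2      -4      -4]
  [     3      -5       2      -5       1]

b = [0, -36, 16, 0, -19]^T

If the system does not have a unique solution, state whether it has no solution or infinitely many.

Row-reduce:
R1 ← R1 / (-6).
R2 ← R2 − 12·R1.
R3 ← R3 + 1·R1.
R4 ← R4 + 1·R1.
R5 ← R5 − 3·R1.
R2 ← R2 / (-8).
R1 ← R1 + 1/3·R2.
R3 ← R3 − 14/3·R2.
R4 ← R4 + 4/3·R2.
R5 ← R5 + 4·R2.
R3 ← R3 / (-5/12).
R1 ← R1 + 19/24·R3.
R2 ← R2 + 7/8·R3.
R4 ← R4 − 1/3·R3.
R4 ← R4 / (-51/5).
R1 ← R1 − 161/10·R4.
R2 ← R2 − 189/10·R4.
R3 ← R3 − 103/5·R4.
Row 5 reduces to 0 = -1, a contradiction. The system is inconsistent.

no solution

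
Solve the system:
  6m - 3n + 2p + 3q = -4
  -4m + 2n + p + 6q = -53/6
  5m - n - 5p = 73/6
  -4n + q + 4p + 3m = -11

m = 4/3, n = 2, p = -3/2, q = -1

Row-reduce the augmented matrix:
R1 ← R1 / (6).
R2 ← R2 + 4·R1.
R3 ← R3 − 5·R1.
R4 ← R4 − 3·R1.
Swap R2 and R3.
R2 ← R2 / (3/2).
R1 ← R1 + 1/2·R2.
R4 ← R4 + 5/2·R2.
R3 ← R3 / (7/3).
R1 ← R1 + 17/9·R3.
R2 ← R2 + 40/9·R3.
R4 ← R4 + 73/9·R3.
R4 ← R4 / (162/7).
R1 ← R1 − 43/7·R4.
R2 ← R2 − 95/7·R4.
R3 ← R3 − 24/7·R4.
Reading off the reduced rows gives m = 4/3, n = 2, p = -3/2, q = -1.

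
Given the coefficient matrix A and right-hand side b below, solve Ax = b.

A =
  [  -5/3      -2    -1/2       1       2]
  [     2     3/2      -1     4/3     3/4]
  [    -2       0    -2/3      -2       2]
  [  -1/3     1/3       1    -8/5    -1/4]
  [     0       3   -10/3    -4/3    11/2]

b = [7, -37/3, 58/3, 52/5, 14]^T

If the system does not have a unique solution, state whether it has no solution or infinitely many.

infinitely many solutions

Row-reduce:
R1 ← R1 / (-5/3).
R2 ← R2 − 2·R1.
R3 ← R3 + 2·R1.
R4 ← R4 + 1/3·R1.
R2 ← R2 / (-9/10).
R1 ← R1 − 6/5·R2.
R3 ← R3 − 12/5·R2.
R4 ← R4 − 11/15·R2.
R5 ← R5 − 3·R2.
R3 ← R3 / (-13/3).
R1 ← R1 + 11/6·R3.
R2 ← R2 − 16/9·R3.
R4 ← R4 + 11/54·R3.
R5 ← R5 + 26/3·R3.
R4 ← R4 / (511/5265).
R1 ← R1 − 149/117·R4.
R2 ← R2 + 476/351·R4.
R3 ← R3 + 32/39·R4.
Rank is 4 with 5 unknowns, leaving x_5 free.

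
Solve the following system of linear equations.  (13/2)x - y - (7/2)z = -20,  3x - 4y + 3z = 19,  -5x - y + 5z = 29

Row-reduce:
R1 ← R1 / (13/2).
R2 ← R2 − 3·R1.
R3 ← R3 + 5·R1.
R2 ← R2 / (-46/13).
R1 ← R1 + 2/13·R2.
R3 ← R3 + 23/13·R2.
Row 3 reduces to 0 = -1/2, a contradiction. The system is inconsistent.

no solution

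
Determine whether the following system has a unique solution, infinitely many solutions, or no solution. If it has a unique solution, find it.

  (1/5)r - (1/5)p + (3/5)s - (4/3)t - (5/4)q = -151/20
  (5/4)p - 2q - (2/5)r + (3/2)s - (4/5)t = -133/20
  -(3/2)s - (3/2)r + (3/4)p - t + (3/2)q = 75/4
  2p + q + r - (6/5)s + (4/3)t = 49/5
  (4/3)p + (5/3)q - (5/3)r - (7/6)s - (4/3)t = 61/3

p = 3, q = 3, r = -4, s = -4, t = 0

Row-reduce the augmented matrix:
R1 ← R1 / (-1/5).
R2 ← R2 − 5/4·R1.
R3 ← R3 − 3/4·R1.
R4 ← R4 − 2·R1.
R5 ← R5 − 4/3·R1.
R2 ← R2 / (-157/16).
R1 ← R1 − 25/4·R2.
R3 ← R3 + 51/16·R2.
R4 ← R4 + 23/2·R2.
R5 ← R5 + 20/3·R2.
R3 ← R3 / (-1611/1570).
R1 ← R1 + 72/157·R3.
R2 ← R2 + 68/785·R3.
R4 ← R4 − 1573/785·R3.
R5 ← R5 + 143/157·R3.
R4 ← R4 / (-8642/2685).
R1 ← R1 − 138/179·R4.
R2 ← R2 + 244/537·R4.
R3 ← R3 − 500/537·R4.
R5 ← R5 − 41/358·R4.
R5 ← R5 / (-123007/77778).
R1 ← R1 − 6166/12963·R5.
R2 ← R2 − 9532/4321·R5.
R3 ← R3 − 11246/12963·R5.
R4 ← R4 − 29075/12963·R5.
Reading off the reduced rows gives p = 3, q = 3, r = -4, s = -4, t = 0.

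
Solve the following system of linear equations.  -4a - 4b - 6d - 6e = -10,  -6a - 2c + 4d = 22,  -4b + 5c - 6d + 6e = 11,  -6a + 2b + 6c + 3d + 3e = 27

infinitely many solutions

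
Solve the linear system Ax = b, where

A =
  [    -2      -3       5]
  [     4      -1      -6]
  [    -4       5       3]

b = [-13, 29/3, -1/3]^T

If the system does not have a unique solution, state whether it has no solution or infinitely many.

x_1 = 3, x_2 = 7/3, x_3 = 0

Row-reduce the augmented matrix:
R1 ← R1 / (-2).
R2 ← R2 − 4·R1.
R3 ← R3 + 4·R1.
R2 ← R2 / (-7).
R1 ← R1 − 3/2·R2.
R3 ← R3 − 11·R2.
R3 ← R3 / (-5/7).
R1 ← R1 + 23/14·R3.
R2 ← R2 + 4/7·R3.
Reading off the reduced rows gives x_1 = 3, x_2 = 7/3, x_3 = 0.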